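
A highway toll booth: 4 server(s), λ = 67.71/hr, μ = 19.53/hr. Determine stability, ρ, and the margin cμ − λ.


Total capacity cμ = 4·19.53 = 78.12/hr
ρ = λ/(cμ) = 67.71/78.12 = 0.8667
Stable ⇔ ρ < 1: YES
Spare capacity = cμ − λ = 78.12 − 67.71 = 10.41/hr

Final: ρ = 0.8667; stable; margin = 10.41/hr


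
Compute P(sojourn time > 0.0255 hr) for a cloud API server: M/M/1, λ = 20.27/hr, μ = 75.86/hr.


W ~ Exponential(μ−λ) for M/M/1.
μ − λ = 75.86 − 20.27 = 55.5900
P(W > t) = e^{−(μ−λ)t} = e^{−1.4175} = 0.242308

Final: 0.242308


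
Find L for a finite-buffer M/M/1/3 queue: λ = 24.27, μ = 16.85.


ρ = 24.27/16.85 = 1.4404
L = ρ[1 − (K+1)ρ^K + Kρ^(K+1)] / [(1−ρ)(1−ρ^(K+1))]
Numerator: 1.4404·(1 − 4·2.988200 + 3·4.304072) = 2.822257
Denominator: (-0.4404)·(-3.304072) = 1.454968
L = 2.822257/1.454968 = 1.9397

Final: 1.9397


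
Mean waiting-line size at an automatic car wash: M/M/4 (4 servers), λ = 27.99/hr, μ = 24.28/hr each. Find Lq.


a = λ/μ = 1.1528; ρ = a/4 = 0.2882
P₀ = 0.314862
Lq = P₀·a^c·ρ / (c!·(1−ρ)²) = 0.314862·1.76611·0.2882/(24·0.50666)
= 0.01318

Final: 0.01318


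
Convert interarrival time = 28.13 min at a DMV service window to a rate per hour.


λ = 1/(interarrival time) in consistent units.
1 hour = 60 min, so λ = 60/28.13 = 2.1330 per hour

Final: 2.1330 /hr


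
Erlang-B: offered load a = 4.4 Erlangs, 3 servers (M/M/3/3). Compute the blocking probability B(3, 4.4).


B(c,a) = (a^c/c!) / Σ_{k=0}^{c} a^k/k!
a^3/3! = 14.197333
Σ terms (k=0..3): 1.00000 + 4.40000 + 9.68000 + 14.19733 = 29.277333
B = 14.197333/29.277333 = 0.484926

Final: 0.484926


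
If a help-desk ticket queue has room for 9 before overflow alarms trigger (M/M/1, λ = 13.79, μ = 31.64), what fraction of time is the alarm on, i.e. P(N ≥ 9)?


ρ = 13.79/31.64 = 0.4358
P(N ≥ n) = ρ^n = 0.4358^9 = 0.0005675

Final: 0.0005675


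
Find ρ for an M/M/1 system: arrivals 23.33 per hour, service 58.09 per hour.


ρ = λ/μ = 23.33/58.09 = 0.4016

Final: 0.4016


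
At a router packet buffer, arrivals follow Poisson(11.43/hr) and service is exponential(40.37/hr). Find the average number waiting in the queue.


ρ = 11.43/40.37 = 0.2831
Lq = ρ²/(1−ρ) = 0.08016/0.7169 = 0.1118

Final: 0.1118


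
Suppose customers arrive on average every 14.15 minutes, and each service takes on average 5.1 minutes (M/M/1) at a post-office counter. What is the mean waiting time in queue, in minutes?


λ = 60/14.15 = 4.2403 /hr
μ = 60/5.1 = 11.7647 /hr
ρ = λ/μ = 4.2403/11.7647 = 0.3604
Wq = ρ/(μ−λ) = 0.3604/(11.7647−4.2403) = 0.04790 hr
In minutes: 0.04790·60 = 2.874 min

Final: 2.874 min


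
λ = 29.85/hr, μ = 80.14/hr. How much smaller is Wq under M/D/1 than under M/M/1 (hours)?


ρ = 29.85/80.14 = 0.3725
Wq(M/M/1) = ρ/(μ−λ) = 0.3725/50.29 = 0.007407 hr
Wq(M/D/1) = ρ/(2(μ−λ)) = 0.003703 hr
Savings = 0.007407 − 0.003703 = 0.003703 hr

Final: 0.003703 hr


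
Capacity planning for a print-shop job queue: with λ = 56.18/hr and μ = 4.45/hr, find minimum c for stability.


Stability requires cμ > λ ⇔ c > λ/μ.
λ/μ = 56.18/4.45 = 12.6247
Minimum integer c = ⌊12.6247⌋ + 1 = 13
Check: 13·4.45 = 57.85 > 56.18, while 12·4.45 = 53.40 ≤ 56.18

Final: 13 servers


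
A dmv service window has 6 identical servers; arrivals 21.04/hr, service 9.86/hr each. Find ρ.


ρ = λ/(cμ) = 21.04/(6·9.86) = 21.04/59.16 = 0.3556

Final: 0.3556


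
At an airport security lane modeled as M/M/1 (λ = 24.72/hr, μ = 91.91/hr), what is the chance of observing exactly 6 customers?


ρ = 24.72/91.91 = 0.2690
P_n = (1−ρ)·ρ^n = (1 − 0.2690)·0.2690^6 = 0.7310·0.0003785 = 0.0002767

Final: 0.0002767


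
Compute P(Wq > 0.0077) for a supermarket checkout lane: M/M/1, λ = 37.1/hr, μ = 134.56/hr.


ρ = 37.1/134.56 = 0.2757
P(Wq > t) = ρ·e^{−(μ−λ)t} = 0.2757·e^{−0.7504}
= 0.2757·0.472158 = 0.130180

Final: 0.130180


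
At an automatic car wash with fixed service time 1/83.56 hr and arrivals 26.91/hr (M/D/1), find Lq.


ρ = 26.91/83.56 = 0.3220
M/D/1: Lq = ρ²/(2(1−ρ)) = 0.1037/(2·0.6780) = 0.07649

Final: 0.07649


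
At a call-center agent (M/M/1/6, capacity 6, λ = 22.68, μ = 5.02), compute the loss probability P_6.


ρ = λ/μ = 22.68/5.02 = 4.5179
P_K = (1−ρ)ρ^K/(1−ρ^(K+1)) = (-3.5179·8504.249604)/(1 − 38421.589844)
= -29917.340240/-38420.589844 = 0.778680

Final: 0.778680


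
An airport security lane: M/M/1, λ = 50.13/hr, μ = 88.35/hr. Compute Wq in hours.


ρ = 50.13/88.35 = 0.5674
Wq = ρ/(μ−λ) = 0.5674/(88.35 − 50.13) = 0.5674/38.22 = 0.01485 hr

Final: 0.01485 hr


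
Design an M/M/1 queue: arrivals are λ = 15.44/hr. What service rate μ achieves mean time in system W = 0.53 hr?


W = 1/(μ−λ) ⇒ μ − λ = 1/W = 1/0.53 = 1.8868
μ = λ + 1/W = 15.44 + 1.8868 = 17.3268 per hr

Final: 17.3268 /hr


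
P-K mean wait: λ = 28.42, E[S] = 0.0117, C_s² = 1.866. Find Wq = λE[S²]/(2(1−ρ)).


ρ = λ·E[S] = 28.42·0.0117 = 0.3325
E[S²] = E[S]²(1+C_s²) = 0.0117²·(1+1.866) = 0.0003923
Wq = λ·E[S²]/(2(1−ρ)) = 28.42·0.0003923/(2·0.6675) = 0.008352 hr

Final: 0.008352 hr


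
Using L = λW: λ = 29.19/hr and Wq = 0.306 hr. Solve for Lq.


Lq = λWq = 29.19·0.306 = 8.9321

Final: 8.9321


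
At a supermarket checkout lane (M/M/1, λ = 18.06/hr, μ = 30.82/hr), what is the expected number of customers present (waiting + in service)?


ρ = λ/μ = 18.06/30.82 = 0.5860
L = ρ/(1−ρ) = 0.5860/(1 − 0.5860) = 0.5860/0.4140 = 1.4154

Final: 1.4154


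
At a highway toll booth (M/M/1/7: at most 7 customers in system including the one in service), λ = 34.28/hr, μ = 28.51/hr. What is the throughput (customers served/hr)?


ρ = 1.2024; P_K = (1−ρ)ρ^7/(1−ρ^8) = 0.218286
λ_eff = λ(1 − P_K) = 34.28·(1 − 0.218286) = 34.28·0.781714 = 26.7972 /hr

Final: 26.7972 /hr


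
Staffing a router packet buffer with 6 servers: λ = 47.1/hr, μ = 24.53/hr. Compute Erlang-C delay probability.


a = λ/μ = 1.9201; ρ = a/6 = 0.3200
P₀ = 0.146424 (from M/M/c formula)
C(c,a) = [a^c/(c!(1−ρ))]·P₀ = [50.11182/(720·0.6800)]·0.146424
= 0.10236·0.146424 = 0.014987

Final: 0.014987


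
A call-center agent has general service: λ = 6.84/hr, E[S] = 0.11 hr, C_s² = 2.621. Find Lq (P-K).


ρ = λ·E[S] = 6.84·0.11 = 0.7524
Lq = ρ²(1+C_s²)/(2(1−ρ)) = 0.5661·(1+2.621)/(2·0.2476)
= 0.5661·3.6210/0.4952 = 4.13948

Final: 4.13948


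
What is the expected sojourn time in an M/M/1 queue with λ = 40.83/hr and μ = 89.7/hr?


W = 1/(μ−λ) = 1/(89.7 − 40.83) = 1/48.87 = 0.02046 hr

Final: 0.02046 hr


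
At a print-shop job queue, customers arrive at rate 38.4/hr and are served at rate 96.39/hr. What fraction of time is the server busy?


ρ = λ/μ = 38.4/96.39 = 0.3984

Final: 0.3984


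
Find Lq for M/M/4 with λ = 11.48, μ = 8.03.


a = λ/μ = 1.4296; ρ = a/4 = 0.3574
P₀ = 0.237561
Lq = P₀·a^c·ρ / (c!·(1−ρ)²) = 0.237561·4.17739·0.3574/(24·0.41292)
= 0.03579

Final: 0.03579


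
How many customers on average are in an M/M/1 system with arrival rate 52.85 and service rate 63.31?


ρ = λ/μ = 52.85/63.31 = 0.8348
L = ρ/(1−ρ) = 0.8348/(1 − 0.8348) = 0.8348/0.1652 = 5.0526

Final: 5.0526


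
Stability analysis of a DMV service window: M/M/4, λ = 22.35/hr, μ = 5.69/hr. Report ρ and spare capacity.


Total capacity cμ = 4·5.69 = 22.76/hr
ρ = λ/(cμ) = 22.35/22.76 = 0.9820
Stable ⇔ ρ < 1: YES
Spare capacity = cμ − λ = 22.76 − 22.35 = 0.41/hr

Final: ρ = 0.9820; stable; margin = 0.41/hr


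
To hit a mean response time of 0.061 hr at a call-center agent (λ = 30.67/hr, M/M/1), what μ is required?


W = 1/(μ−λ) ⇒ μ − λ = 1/W = 1/0.061 = 16.3934
μ = λ + 1/W = 30.67 + 16.3934 = 47.0634 per hr

Final: 47.0634 /hr


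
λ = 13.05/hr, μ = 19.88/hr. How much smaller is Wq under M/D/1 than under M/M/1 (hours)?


ρ = 13.05/19.88 = 0.6564
Wq(M/M/1) = ρ/(μ−λ) = 0.6564/6.83 = 0.09611 hr
Wq(M/D/1) = ρ/(2(μ−λ)) = 0.04806 hr
Savings = 0.09611 − 0.04806 = 0.04806 hr

Final: 0.04806 hr


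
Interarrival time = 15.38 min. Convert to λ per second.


λ = 1/(interarrival time) in consistent units.
1 second = 0.0166667 min, so λ = 0.0166667/15.38 = 0.001084 per second

Final: 0.001084 /sec


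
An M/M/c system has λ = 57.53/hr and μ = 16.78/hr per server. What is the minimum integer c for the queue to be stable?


Stability requires cμ > λ ⇔ c > λ/μ.
λ/μ = 57.53/16.78 = 3.4285
Minimum integer c = ⌊3.4285⌋ + 1 = 4
Check: 4·16.78 = 67.12 > 57.53, while 3·16.78 = 50.34 ≤ 57.53

Final: 4 servers


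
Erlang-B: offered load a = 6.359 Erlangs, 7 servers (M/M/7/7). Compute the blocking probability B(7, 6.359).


B(c,a) = (a^c/c!) / Σ_{k=0}^{c} a^k/k!
a^7/7! = 83.424044
Σ terms (k=0..7): 1.00000 + 6.35900 + 20.21844 + 42.85635 + 68.13089 + 86.64887 + 91.83336 + 83.42404 = 400.470949
B = 83.424044/400.470949 = 0.208315

Final: 0.208315


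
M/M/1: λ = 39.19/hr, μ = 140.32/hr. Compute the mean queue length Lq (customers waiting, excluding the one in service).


ρ = 39.19/140.32 = 0.2793
Lq = ρ²/(1−ρ) = 0.07800/0.7207 = 0.1082

Final: 0.1082


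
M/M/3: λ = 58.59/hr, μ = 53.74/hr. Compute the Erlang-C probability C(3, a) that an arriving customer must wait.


a = λ/μ = 1.0902; ρ = a/3 = 0.3634
P₀ = 0.330703 (from M/M/c formula)
C(c,a) = [a^c/(c!(1−ρ))]·P₀ = [1.29592/(6·0.6366)]·0.330703
= 0.33929·0.330703 = 0.112204

Final: 0.112204


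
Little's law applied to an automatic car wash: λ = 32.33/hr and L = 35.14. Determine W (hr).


W = L/λ = 35.14/32.33 = 1.0869 hr

Final: 1.0869 hr


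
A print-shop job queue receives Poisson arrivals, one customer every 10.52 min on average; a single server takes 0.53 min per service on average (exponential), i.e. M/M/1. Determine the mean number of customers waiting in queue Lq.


λ = 60/10.52 = 5.7034 /hr
μ = 60/0.53 = 113.2075 /hr
ρ = λ/μ = 5.7034/113.2075 = 0.05038
Lq = ρ²/(1−ρ) = 0.002538/0.9496 = 0.002673

Final: 0.002673


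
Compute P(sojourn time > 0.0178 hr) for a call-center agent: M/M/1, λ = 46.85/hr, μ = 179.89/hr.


W ~ Exponential(μ−λ) for M/M/1.
μ − λ = 179.89 − 46.85 = 133.0400
P(W > t) = e^{−(μ−λ)t} = e^{−2.3681} = 0.093657

Final: 0.093657


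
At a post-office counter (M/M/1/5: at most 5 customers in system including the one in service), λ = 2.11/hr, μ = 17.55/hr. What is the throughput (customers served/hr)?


ρ = 0.1202; P_K = (1−ρ)ρ^5/(1−ρ^6) = 0.00002210
λ_eff = λ(1 − P_K) = 2.11·(1 − 0.00002210) = 2.11·0.999978 = 2.1100 /hr

Final: 2.1100 /hr


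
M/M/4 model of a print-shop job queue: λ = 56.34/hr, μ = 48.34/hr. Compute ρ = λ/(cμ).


ρ = λ/(cμ) = 56.34/(4·48.34) = 56.34/193.36 = 0.2914

Final: 0.2914


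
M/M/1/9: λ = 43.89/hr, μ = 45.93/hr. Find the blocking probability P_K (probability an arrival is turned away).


ρ = λ/μ = 43.89/45.93 = 0.9556
P_K = (1−ρ)ρ^K/(1−ρ^(K+1)) = (0.04442·0.664389)/(1 − 0.634880)
= 0.029509/0.365120 = 0.080820

Final: 0.080820


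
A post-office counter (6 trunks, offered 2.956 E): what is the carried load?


B(6,2.956) = 0.049768 (Erlang-B)
Carried load = a(1 − B) = 2.956·(1 − 0.049768) = 2.956·0.950232 = 2.8089 E

Final: 2.8089 Erlangs


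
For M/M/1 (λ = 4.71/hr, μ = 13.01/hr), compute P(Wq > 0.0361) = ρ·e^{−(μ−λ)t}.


ρ = 4.71/13.01 = 0.3620
P(Wq > t) = ρ·e^{−(μ−λ)t} = 0.3620·e^{−0.2996}
= 0.3620·0.741092 = 0.268297

Final: 0.268297


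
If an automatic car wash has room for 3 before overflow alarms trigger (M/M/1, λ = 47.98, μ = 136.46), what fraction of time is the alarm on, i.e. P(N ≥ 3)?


ρ = 47.98/136.46 = 0.3516
P(N ≥ n) = ρ^n = 0.3516^3 = 0.043467

Final: 0.043467


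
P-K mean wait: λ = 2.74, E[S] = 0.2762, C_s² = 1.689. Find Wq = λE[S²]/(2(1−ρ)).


ρ = λ·E[S] = 2.74·0.2762 = 0.7568
E[S²] = E[S]²(1+C_s²) = 0.2762²·(1+1.689) = 0.205134
Wq = λ·E[S²]/(2(1−ρ)) = 2.74·0.205134/(2·0.2432) = 1.15551 hr

Final: 1.15551 hr


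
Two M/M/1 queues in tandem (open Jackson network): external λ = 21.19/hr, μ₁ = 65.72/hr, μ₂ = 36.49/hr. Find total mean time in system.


Each node sees arrival rate λ = 21.19/hr (tandem ⇒ throughput preserved).
W₁ = 1/(μ₁−λ) = 1/(65.72−21.19) = 0.02246 hr
W₂ = 1/(μ₂−λ) = 1/(36.49−21.19) = 0.06536 hr
W_total = W₁ + W₂ = 0.02246 + 0.06536 = 0.08782 hr

Final: 0.08782 hr


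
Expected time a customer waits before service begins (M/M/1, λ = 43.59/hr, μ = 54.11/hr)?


ρ = 43.59/54.11 = 0.8056
Wq = ρ/(μ−λ) = 0.8056/(54.11 − 43.59) = 0.8056/10.52 = 0.07658 hr

Final: 0.07658 hr


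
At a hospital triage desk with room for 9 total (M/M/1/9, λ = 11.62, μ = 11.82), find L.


ρ = 11.62/11.82 = 0.9831
L = ρ[1 − (K+1)ρ^K + Kρ^(K+1)] / [(1−ρ)(1−ρ^(K+1))]
Numerator: 0.9831·(1 − 10·0.857626 + 9·0.843114) = 0.011572
Denominator: (0.01692)·(0.156886) = 0.002655
L = 0.011572/0.002655 = 4.3593

Final: 4.3593


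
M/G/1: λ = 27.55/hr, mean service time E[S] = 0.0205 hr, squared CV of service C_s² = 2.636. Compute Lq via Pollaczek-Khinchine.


ρ = λ·E[S] = 27.55·0.0205 = 0.5648
Lq = ρ²(1+C_s²)/(2(1−ρ)) = 0.3190·(1+2.636)/(2·0.4352)
= 0.3190·3.6360/0.8704 = 1.33239

Final: 1.33239


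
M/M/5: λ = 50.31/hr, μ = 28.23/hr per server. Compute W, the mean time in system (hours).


a = 1.7821; ρ = 0.3564; P₀ = 0.167599
Lq = P₀·a^c·ρ/(c!(1−ρ)²) = 0.02161
Wq = Lq/λ = 0.02161/50.31 = 0.0004295 hr
W = Wq + 1/μ = 0.0004295 + 0.03542 = 0.03585 hr

Final: 0.03585 hr


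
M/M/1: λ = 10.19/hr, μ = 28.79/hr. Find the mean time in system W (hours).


W = 1/(μ−λ) = 1/(28.79 − 10.19) = 1/18.60 = 0.05376 hr

Final: 0.05376 hr


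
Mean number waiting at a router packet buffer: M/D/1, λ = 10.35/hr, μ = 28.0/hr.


ρ = 10.35/28.0 = 0.3696
M/D/1: Lq = ρ²/(2(1−ρ)) = 0.1366/(2·0.6304) = 0.10838

Final: 0.10838


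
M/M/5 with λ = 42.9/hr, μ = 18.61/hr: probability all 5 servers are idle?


a = λ/μ = 42.9/18.61 = 2.3052; ρ = a/c = 0.4610
Σ_{k=0}^{4} a^k/k! (terms k=0..4) = 1.00000 + 2.30521 + 2.65700 + 2.04165 + 1.17661 = 9.18047
Tail: a^5/(5!(1−ρ)) = 65.09604/(120·0.5390) = 1.00651
P₀ = 1/(9.18047 + 1.00651) = 1/10.18699 = 0.098164

Final: 0.098164


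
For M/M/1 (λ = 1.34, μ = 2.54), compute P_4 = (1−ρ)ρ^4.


ρ = 1.34/2.54 = 0.5276
P_n = (1−ρ)·ρ^n = (1 − 0.5276)·0.5276^4 = 0.4724·0.077461 = 0.036596

Final: 0.036596


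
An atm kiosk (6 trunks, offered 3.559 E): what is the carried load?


B(6,3.559) = 0.086391 (Erlang-B)
Carried load = a(1 − B) = 3.559·(1 − 0.086391) = 3.559·0.913609 = 3.2515 E

Final: 3.2515 Erlangs


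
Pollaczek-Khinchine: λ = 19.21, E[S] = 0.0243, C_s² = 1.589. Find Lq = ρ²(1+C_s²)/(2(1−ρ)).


ρ = λ·E[S] = 19.21·0.0243 = 0.4668
Lq = ρ²(1+C_s²)/(2(1−ρ)) = 0.2179·(1+1.589)/(2·0.5332)
= 0.2179·2.5890/1.0664 = 0.52903

Final: 0.52903


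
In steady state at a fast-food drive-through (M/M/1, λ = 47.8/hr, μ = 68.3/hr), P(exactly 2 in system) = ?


ρ = 47.8/68.3 = 0.6999
P_n = (1−ρ)·ρ^n = (1 − 0.6999)·0.6999^2 = 0.3001·0.489795 = 0.147010

Final: 0.147010


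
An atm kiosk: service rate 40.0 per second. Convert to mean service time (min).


Mean service time = 1/μ = 1/40.0 second = 0.02500 second
In minutes: 0.02500 × 0.0166667 = 0.0004167 min

Final: 0.0004167 min


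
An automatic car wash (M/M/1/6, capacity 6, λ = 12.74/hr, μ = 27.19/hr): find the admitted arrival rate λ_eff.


ρ = 0.4686; P_K = (1−ρ)ρ^6/(1−ρ^7) = 0.005652
λ_eff = λ(1 − P_K) = 12.74·(1 − 0.005652) = 12.74·0.994348 = 12.6680 /hr

Final: 12.6680 /hr


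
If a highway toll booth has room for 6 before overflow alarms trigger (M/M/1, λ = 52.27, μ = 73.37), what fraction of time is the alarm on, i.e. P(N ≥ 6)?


ρ = 52.27/73.37 = 0.7124
P(N ≥ n) = ρ^n = 0.7124^6 = 0.130739

Final: 0.130739


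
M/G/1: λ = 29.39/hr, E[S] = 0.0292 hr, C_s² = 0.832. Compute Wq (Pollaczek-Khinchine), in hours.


ρ = λ·E[S] = 29.39·0.0292 = 0.8582
E[S²] = E[S]²(1+C_s²) = 0.0292²·(1+0.832) = 0.001562
Wq = λ·E[S²]/(2(1−ρ)) = 29.39·0.001562/(2·0.1418) = 0.16186 hr

Final: 0.16186 hr


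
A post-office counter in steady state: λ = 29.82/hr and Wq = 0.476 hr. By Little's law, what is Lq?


Lq = λWq = 29.82·0.476 = 14.1943

Final: 14.1943


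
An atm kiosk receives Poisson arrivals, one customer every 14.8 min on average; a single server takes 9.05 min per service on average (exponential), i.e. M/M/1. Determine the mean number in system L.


λ = 60/14.8 = 4.0541 /hr
μ = 60/9.05 = 6.6298 /hr
ρ = λ/μ = 4.0541/6.6298 = 0.6115
L = ρ/(1−ρ) = 0.6115/0.3885 = 1.5739

Final: 1.5739


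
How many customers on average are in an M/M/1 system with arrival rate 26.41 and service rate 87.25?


ρ = λ/μ = 26.41/87.25 = 0.3027
L = ρ/(1−ρ) = 0.3027/(1 − 0.3027) = 0.3027/0.6973 = 0.4341

Final: 0.4341


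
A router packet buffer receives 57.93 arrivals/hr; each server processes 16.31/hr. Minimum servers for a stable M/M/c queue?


Stability requires cμ > λ ⇔ c > λ/μ.
λ/μ = 57.93/16.31 = 3.5518
Minimum integer c = ⌊3.5518⌋ + 1 = 4
Check: 4·16.31 = 65.24 > 57.93, while 3·16.31 = 48.93 ≤ 57.93

Final: 4 servers


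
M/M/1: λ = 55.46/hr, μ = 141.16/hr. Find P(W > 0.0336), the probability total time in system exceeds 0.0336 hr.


W ~ Exponential(μ−λ) for M/M/1.
μ − λ = 141.16 − 55.46 = 85.7000
P(W > t) = e^{−(μ−λ)t} = e^{−2.8795} = 0.056162

Final: 0.056162


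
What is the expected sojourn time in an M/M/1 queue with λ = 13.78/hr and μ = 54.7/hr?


W = 1/(μ−λ) = 1/(54.7 − 13.78) = 1/40.92 = 0.02444 hr

Final: 0.02444 hr


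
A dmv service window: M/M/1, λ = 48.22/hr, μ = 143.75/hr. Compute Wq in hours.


ρ = 48.22/143.75 = 0.3354
Wq = ρ/(μ−λ) = 0.3354/(143.75 − 48.22) = 0.3354/95.53 = 0.003511 hr

Final: 0.003511 hr


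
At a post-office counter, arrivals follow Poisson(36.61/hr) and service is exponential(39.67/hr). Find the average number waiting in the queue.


ρ = 36.61/39.67 = 0.9229
Lq = ρ²/(1−ρ) = 0.8517/0.07714 = 11.0412

Final: 11.0412


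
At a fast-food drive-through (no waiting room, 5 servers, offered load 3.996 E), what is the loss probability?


B(c,a) = (a^c/c!) / Σ_{k=0}^{c} a^k/k!
a^5/5! = 8.490752
Σ terms (k=0..5): 1.00000 + 3.99600 + 7.98401 + 10.63470 + 10.62406 + 8.49075 = 42.729523
B = 8.490752/42.729523 = 0.198709

Final: 0.198709


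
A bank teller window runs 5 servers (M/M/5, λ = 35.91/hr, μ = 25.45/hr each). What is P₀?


a = λ/μ = 35.91/25.45 = 1.4110; ρ = a/c = 0.2822
Σ_{k=0}^{4} a^k/k! (terms k=0..4) = 1.00000 + 1.41100 + 0.99546 + 0.46820 + 0.16516 = 4.03982
Tail: a^5/(5!(1−ρ)) = 5.59291/(120·0.7178) = 0.06493
P₀ = 1/(4.03982 + 0.06493) = 1/4.10475 = 0.243620

Final: 0.243620


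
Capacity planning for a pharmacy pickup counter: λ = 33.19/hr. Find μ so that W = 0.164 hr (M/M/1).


W = 1/(μ−λ) ⇒ μ − λ = 1/W = 1/0.164 = 6.0976
μ = λ + 1/W = 33.19 + 6.0976 = 39.2876 per hr

Final: 39.2876 /hr


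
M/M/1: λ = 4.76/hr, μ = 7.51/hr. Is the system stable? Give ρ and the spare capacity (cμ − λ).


Total capacity cμ = 1·7.51 = 7.51/hr
ρ = λ/(cμ) = 4.76/7.51 = 0.6338
Stable ⇔ ρ < 1: YES
Spare capacity = cμ − λ = 7.51 − 4.76 = 2.75/hr

Final: ρ = 0.6338; stable; margin = 2.75/hr


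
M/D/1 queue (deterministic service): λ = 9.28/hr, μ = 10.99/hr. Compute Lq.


ρ = 9.28/10.99 = 0.8444
M/D/1: Lq = ρ²/(2(1−ρ)) = 0.7130/(2·0.1556) = 2.29125

Final: 2.29125


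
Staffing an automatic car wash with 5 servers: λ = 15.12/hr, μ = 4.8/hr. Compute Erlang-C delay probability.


a = λ/μ = 3.1500; ρ = a/5 = 0.6300
P₀ = 0.039358 (from M/M/c formula)
C(c,a) = [a^c/(c!(1−ρ))]·P₀ = [310.13642/(120·0.3700)]·0.039358
= 6.98505·0.039358 = 0.274916

Final: 0.274916


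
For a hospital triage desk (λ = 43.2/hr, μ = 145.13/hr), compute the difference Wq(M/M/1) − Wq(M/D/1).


ρ = 43.2/145.13 = 0.2977
Wq(M/M/1) = ρ/(μ−λ) = 0.2977/101.93 = 0.002920 hr
Wq(M/D/1) = ρ/(2(μ−λ)) = 0.001460 hr
Savings = 0.002920 − 0.001460 = 0.001460 hr

Final: 0.001460 hr


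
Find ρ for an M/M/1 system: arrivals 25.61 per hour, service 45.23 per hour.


ρ = λ/μ = 25.61/45.23 = 0.5662

Final: 0.5662


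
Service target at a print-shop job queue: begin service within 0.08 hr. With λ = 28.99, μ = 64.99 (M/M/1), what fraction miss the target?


ρ = 28.99/64.99 = 0.4461
P(Wq > t) = ρ·e^{−(μ−λ)t} = 0.4461·e^{−2.8800}
= 0.4461·0.056135 = 0.025040

Final: 0.025040


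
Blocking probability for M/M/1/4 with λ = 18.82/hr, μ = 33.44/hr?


ρ = λ/μ = 18.82/33.44 = 0.5628
P_K = (1−ρ)ρ^K/(1−ρ^(K+1)) = (0.4372·0.100326)/(1 − 0.056463)
= 0.043863/0.943537 = 0.046487

Final: 0.046487


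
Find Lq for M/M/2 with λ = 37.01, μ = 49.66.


a = λ/μ = 0.7453; ρ = a/2 = 0.3726
P₀ = 0.457053
Lq = P₀·a^c·ρ / (c!·(1−ρ)²) = 0.457053·0.55542·0.3726/(2·0.39359)
= 0.12017

Final: 0.12017


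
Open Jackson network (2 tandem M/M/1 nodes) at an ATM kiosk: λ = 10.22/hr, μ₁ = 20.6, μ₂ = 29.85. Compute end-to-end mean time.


Each node sees arrival rate λ = 10.22/hr (tandem ⇒ throughput preserved).
W₁ = 1/(μ₁−λ) = 1/(20.6−10.22) = 0.09634 hr
W₂ = 1/(μ₂−λ) = 1/(29.85−10.22) = 0.05094 hr
W_total = W₁ + W₂ = 0.09634 + 0.05094 = 0.14728 hr

Final: 0.14728 hr


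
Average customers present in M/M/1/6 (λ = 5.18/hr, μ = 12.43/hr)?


ρ = 5.18/12.43 = 0.4167
L = ρ[1 − (K+1)ρ^K + Kρ^(K+1)] / [(1−ρ)(1−ρ^(K+1))]
Numerator: 0.4167·(1 − 7·0.005238 + 6·0.002183) = 0.406912
Denominator: (0.5833)·(0.997817) = 0.581993
L = 0.406912/0.581993 = 0.6992

Final: 0.6992


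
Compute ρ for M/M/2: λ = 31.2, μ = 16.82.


ρ = λ/(cμ) = 31.2/(2·16.82) = 31.2/33.64 = 0.9275

Final: 0.9275


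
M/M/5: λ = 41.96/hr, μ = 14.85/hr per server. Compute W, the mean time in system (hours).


a = 2.8256; ρ = 0.5651; P₀ = 0.056546
Lq = P₀·a^c·ρ/(c!(1−ρ)²) = 0.25361
Wq = Lq/λ = 0.25361/41.96 = 0.006044 hr
W = Wq + 1/μ = 0.006044 + 0.06734 = 0.07338 hr

Final: 0.07338 hr


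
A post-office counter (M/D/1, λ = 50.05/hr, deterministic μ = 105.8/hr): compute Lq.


ρ = 50.05/105.8 = 0.4731
M/D/1: Lq = ρ²/(2(1−ρ)) = 0.2238/(2·0.5269) = 0.21235

Final: 0.21235


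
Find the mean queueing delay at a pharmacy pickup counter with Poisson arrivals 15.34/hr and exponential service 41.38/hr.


ρ = 15.34/41.38 = 0.3707
Wq = ρ/(μ−λ) = 0.3707/(41.38 − 15.34) = 0.3707/26.04 = 0.01424 hr

Final: 0.01424 hr


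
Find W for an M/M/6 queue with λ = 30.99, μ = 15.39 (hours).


a = 2.0136; ρ = 0.3356; P₀ = 0.133295
Lq = P₀·a^c·ρ/(c!(1−ρ)²) = 0.009383
Wq = Lq/λ = 0.009383/30.99 = 0.0003028 hr
W = Wq + 1/μ = 0.0003028 + 0.06498 = 0.06528 hr

Final: 0.06528 hr


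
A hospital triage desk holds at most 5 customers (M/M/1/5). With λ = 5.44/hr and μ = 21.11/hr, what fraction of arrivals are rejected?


ρ = λ/μ = 5.44/21.11 = 0.2577
P_K = (1−ρ)ρ^K/(1−ρ^(K+1)) = (0.7423·0.001136)/(1 − 0.0002929)
= 0.0008436/0.999707 = 0.0008438

Final: 0.0008438


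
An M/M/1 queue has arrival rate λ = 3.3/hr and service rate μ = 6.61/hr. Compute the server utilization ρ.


ρ = λ/μ = 3.3/6.61 = 0.4992

Final: 0.4992


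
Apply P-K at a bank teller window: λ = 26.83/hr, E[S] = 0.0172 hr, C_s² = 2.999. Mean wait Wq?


ρ = λ·E[S] = 26.83·0.0172 = 0.4615
E[S²] = E[S]²(1+C_s²) = 0.0172²·(1+2.999) = 0.001183
Wq = λ·E[S²]/(2(1−ρ)) = 26.83·0.001183/(2·0.5385) = 0.02947 hr

Final: 0.02947 hr


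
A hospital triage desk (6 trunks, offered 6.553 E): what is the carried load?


B(6,6.553) = 0.302610 (Erlang-B)
Carried load = a(1 − B) = 6.553·(1 − 0.302610) = 6.553·0.697390 = 4.5700 E

Final: 4.5700 Erlangs


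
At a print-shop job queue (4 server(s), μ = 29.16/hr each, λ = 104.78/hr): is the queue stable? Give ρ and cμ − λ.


Total capacity cμ = 4·29.16 = 116.64/hr
ρ = λ/(cμ) = 104.78/116.64 = 0.8983
Stable ⇔ ρ < 1: YES
Spare capacity = cμ − λ = 116.64 − 104.78 = 11.86/hr

Final: ρ = 0.8983; stable; margin = 11.86/hr


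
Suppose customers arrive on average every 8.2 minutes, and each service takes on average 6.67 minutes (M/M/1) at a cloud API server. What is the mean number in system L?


λ = 60/8.2 = 7.3171 /hr
μ = 60/6.67 = 8.9955 /hr
ρ = λ/μ = 7.3171/8.9955 = 0.8134
L = ρ/(1−ρ) = 0.8134/0.1866 = 4.3595

Final: 4.3595


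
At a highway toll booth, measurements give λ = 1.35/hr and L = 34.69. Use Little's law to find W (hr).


W = L/λ = 34.69/1.35 = 25.6963 hr

Final: 25.6963 hr


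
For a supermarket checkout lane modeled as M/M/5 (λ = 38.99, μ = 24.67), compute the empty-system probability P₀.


a = λ/μ = 38.99/24.67 = 1.5805; ρ = a/c = 0.3161
Σ_{k=0}^{4} a^k/k! (terms k=0..4) = 1.00000 + 1.58046 + 1.24893 + 0.65796 + 0.25997 = 4.74733
Tail: a^5/(5!(1−ρ)) = 9.86099/(120·0.6839) = 0.12015
P₀ = 1/(4.74733 + 0.12015) = 1/4.86748 = 0.205445

Final: 0.205445


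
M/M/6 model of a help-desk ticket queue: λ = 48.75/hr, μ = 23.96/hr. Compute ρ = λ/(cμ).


ρ = λ/(cμ) = 48.75/(6·23.96) = 48.75/143.76 = 0.3391

Final: 0.3391


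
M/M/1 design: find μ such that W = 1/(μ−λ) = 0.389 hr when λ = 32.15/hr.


W = 1/(μ−λ) ⇒ μ − λ = 1/W = 1/0.389 = 2.5707
μ = λ + 1/W = 32.15 + 2.5707 = 34.7207 per hr

Final: 34.7207 /hr


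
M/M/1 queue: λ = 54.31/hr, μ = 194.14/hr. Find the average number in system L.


ρ = λ/μ = 54.31/194.14 = 0.2797
L = ρ/(1−ρ) = 0.2797/(1 − 0.2797) = 0.2797/0.7203 = 0.3884

Final: 0.3884


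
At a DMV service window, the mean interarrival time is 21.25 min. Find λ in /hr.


λ = 1/(interarrival time) in consistent units.
1 hour = 60 min, so λ = 60/21.25 = 2.8235 per hour

Final: 2.8235 /hr


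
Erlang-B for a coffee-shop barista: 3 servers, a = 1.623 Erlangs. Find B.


B(c,a) = (a^c/c!) / Σ_{k=0}^{c} a^k/k!
a^3/3! = 0.712532
Σ terms (k=0..3): 1.00000 + 1.62300 + 1.31706 + 0.71253 = 4.652596
B = 0.712532/4.652596 = 0.153147

Final: 0.153147


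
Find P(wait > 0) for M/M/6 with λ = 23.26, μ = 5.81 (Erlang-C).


a = λ/μ = 4.0034; ρ = a/6 = 0.6672
P₀ = 0.016620 (from M/M/c formula)
C(c,a) = [a^c/(c!(1−ρ))]·P₀ = [4117.19530/(720·0.3328)]·0.016620
= 17.18456·0.016620 = 0.285602

Final: 0.285602


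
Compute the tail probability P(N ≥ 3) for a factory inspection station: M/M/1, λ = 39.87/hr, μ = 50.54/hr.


ρ = 39.87/50.54 = 0.7889
P(N ≥ n) = ρ^n = 0.7889^3 = 0.490945

Final: 0.490945


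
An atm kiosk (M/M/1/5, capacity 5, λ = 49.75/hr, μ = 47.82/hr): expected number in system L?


ρ = 49.75/47.82 = 1.0404
L = ρ[1 − (K+1)ρ^K + Kρ^(K+1)] / [(1−ρ)(1−ρ^(K+1))]
Numerator: 1.0404·(1 − 6·1.218758 + 5·1.267947) = 0.028282
Denominator: (-0.04036)·(-0.267947) = 0.010814
L = 0.028282/0.010814 = 2.6153

Final: 2.6153


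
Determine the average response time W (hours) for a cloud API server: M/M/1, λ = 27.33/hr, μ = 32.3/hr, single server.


W = 1/(μ−λ) = 1/(32.3 − 27.33) = 1/4.97 = 0.2012 hr

Final: 0.2012 hr


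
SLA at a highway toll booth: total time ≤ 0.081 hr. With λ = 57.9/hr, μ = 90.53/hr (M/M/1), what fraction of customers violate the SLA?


W ~ Exponential(μ−λ) for M/M/1.
μ − λ = 90.53 − 57.9 = 32.6300
P(W > t) = e^{−(μ−λ)t} = e^{−2.6430} = 0.071145

Final: 0.071145


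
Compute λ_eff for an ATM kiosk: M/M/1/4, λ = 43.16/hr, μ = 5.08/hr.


ρ = 8.4961; P_K = (1−ρ)ρ^4/(1−ρ^5) = 0.882318
λ_eff = λ(1 − P_K) = 43.16·(1 − 0.882318) = 43.16·0.117682 = 5.0791 /hr

Final: 5.0791 /hr


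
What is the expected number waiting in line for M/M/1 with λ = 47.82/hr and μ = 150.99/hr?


ρ = 47.82/150.99 = 0.3167
Lq = ρ²/(1−ρ) = 0.1003/0.6833 = 0.1468

Final: 0.1468


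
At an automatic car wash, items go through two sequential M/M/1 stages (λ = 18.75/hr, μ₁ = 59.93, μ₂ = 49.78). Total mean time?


Each node sees arrival rate λ = 18.75/hr (tandem ⇒ throughput preserved).
W₁ = 1/(μ₁−λ) = 1/(59.93−18.75) = 0.02428 hr
W₂ = 1/(μ₂−λ) = 1/(49.78−18.75) = 0.03223 hr
W_total = W₁ + W₂ = 0.02428 + 0.03223 = 0.05651 hr

Final: 0.05651 hr


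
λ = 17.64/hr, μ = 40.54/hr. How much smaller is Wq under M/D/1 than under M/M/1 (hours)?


ρ = 17.64/40.54 = 0.4351
Wq(M/M/1) = ρ/(μ−λ) = 0.4351/22.90 = 0.01900 hr
Wq(M/D/1) = ρ/(2(μ−λ)) = 0.009501 hr
Savings = 0.01900 − 0.009501 = 0.009501 hr

Final: 0.009501 hr


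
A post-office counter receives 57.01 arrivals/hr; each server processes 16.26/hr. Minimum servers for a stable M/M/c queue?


Stability requires cμ > λ ⇔ c > λ/μ.
λ/μ = 57.01/16.26 = 3.5062
Minimum integer c = ⌊3.5062⌋ + 1 = 4
Check: 4·16.26 = 65.04 > 57.01, while 3·16.26 = 48.78 ≤ 57.01

Final: 4 servers


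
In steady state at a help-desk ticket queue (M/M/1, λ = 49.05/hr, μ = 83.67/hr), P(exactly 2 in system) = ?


ρ = 49.05/83.67 = 0.5862
P_n = (1−ρ)·ρ^n = (1 − 0.5862)·0.5862^2 = 0.4138·0.343668 = 0.142199

Final: 0.142199


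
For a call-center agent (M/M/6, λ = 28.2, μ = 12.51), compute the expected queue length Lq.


a = λ/μ = 2.2542; ρ = a/6 = 0.3757
P₀ = 0.104638
Lq = P₀·a^c·ρ / (c!·(1−ρ)²) = 0.104638·131.20512·0.3757/(720·0.38975)
= 0.01838

Final: 0.01838


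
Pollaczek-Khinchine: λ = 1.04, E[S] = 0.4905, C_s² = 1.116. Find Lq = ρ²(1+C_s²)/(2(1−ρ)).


ρ = λ·E[S] = 1.04·0.4905 = 0.5101
Lq = ρ²(1+C_s²)/(2(1−ρ)) = 0.2602·(1+1.116)/(2·0.4899)
= 0.2602·2.1160/0.9798 = 0.56201

Final: 0.56201


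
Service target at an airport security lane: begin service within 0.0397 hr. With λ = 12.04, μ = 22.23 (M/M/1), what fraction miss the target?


ρ = 12.04/22.23 = 0.5416
P(Wq > t) = ρ·e^{−(μ−λ)t} = 0.5416·e^{−0.4045}
= 0.5416·0.667282 = 0.361407

Final: 0.361407


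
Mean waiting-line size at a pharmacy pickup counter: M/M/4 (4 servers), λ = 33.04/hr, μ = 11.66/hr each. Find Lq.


a = λ/μ = 2.8336; ρ = a/4 = 0.7084
P₀ = 0.047955
Lq = P₀·a^c·ρ / (c!·(1−ρ)²) = 0.047955·64.47123·0.7084/(24·0.08503)
= 1.07328

Final: 1.07328


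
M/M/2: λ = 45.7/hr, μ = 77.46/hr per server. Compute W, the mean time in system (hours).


a = 0.5900; ρ = 0.2950; P₀ = 0.544412
Lq = P₀·a^c·ρ/(c!(1−ρ)²) = 0.05623
Wq = Lq/λ = 0.05623/45.7 = 0.001230 hr
W = Wq + 1/μ = 0.001230 + 0.01291 = 0.01414 hr

Final: 0.01414 hr


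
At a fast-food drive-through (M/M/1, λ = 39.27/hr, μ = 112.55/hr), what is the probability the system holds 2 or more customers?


ρ = 39.27/112.55 = 0.3489
P(N ≥ n) = ρ^n = 0.3489^2 = 0.121739

Final: 0.121739


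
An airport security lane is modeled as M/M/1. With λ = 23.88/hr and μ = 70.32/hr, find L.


ρ = λ/μ = 23.88/70.32 = 0.3396
L = ρ/(1−ρ) = 0.3396/(1 − 0.3396) = 0.3396/0.6604 = 0.5142

Final: 0.5142


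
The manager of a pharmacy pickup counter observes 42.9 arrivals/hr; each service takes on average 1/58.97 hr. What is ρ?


ρ = λ/μ = 42.9/58.97 = 0.7275

Final: 0.7275


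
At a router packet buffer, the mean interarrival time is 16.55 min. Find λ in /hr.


λ = 1/(interarrival time) in consistent units.
1 hour = 60 min, so λ = 60/16.55 = 3.6254 per hour

Final: 3.6254 /hr


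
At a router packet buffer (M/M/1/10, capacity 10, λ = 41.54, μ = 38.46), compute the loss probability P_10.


ρ = λ/μ = 41.54/38.46 = 1.0801
P_K = (1−ρ)ρ^K/(1−ρ^(K+1)) = (-0.08008·2.160589)/(1 − 2.333616)
= -0.173027/-1.333616 = 0.129743

Final: 0.129743


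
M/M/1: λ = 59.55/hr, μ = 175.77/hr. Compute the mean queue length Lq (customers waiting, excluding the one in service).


ρ = 59.55/175.77 = 0.3388
Lq = ρ²/(1−ρ) = 0.1148/0.6612 = 0.1736

Final: 0.1736


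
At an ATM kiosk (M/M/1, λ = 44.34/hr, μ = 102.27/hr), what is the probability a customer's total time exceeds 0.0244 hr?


W ~ Exponential(μ−λ) for M/M/1.
μ − λ = 102.27 − 44.34 = 57.9300
P(W > t) = e^{−(μ−λ)t} = e^{−1.4135} = 0.243292

Final: 0.243292


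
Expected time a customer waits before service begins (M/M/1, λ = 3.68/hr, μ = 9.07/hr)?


ρ = 3.68/9.07 = 0.4057
Wq = ρ/(μ−λ) = 0.4057/(9.07 − 3.68) = 0.4057/5.39 = 0.07528 hr

Final: 0.07528 hr


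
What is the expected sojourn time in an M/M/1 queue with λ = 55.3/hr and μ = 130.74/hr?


W = 1/(μ−λ) = 1/(130.74 − 55.3) = 1/75.44 = 0.01326 hr

Final: 0.01326 hr


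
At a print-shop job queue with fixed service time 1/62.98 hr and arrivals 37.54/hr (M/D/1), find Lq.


ρ = 37.54/62.98 = 0.5961
M/D/1: Lq = ρ²/(2(1−ρ)) = 0.3553/(2·0.4039) = 0.43978

Final: 0.43978


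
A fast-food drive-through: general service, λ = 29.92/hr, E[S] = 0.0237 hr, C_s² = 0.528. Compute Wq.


ρ = λ·E[S] = 29.92·0.0237 = 0.7091
E[S²] = E[S]²(1+C_s²) = 0.0237²·(1+0.528) = 0.0008583
Wq = λ·E[S²]/(2(1−ρ)) = 29.92·0.0008583/(2·0.2909) = 0.04414 hr

Final: 0.04414 hr


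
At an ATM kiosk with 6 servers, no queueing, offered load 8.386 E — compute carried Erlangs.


B(6,8.386) = 0.410211 (Erlang-B)
Carried load = a(1 − B) = 8.386·(1 − 0.410211) = 8.386·0.589789 = 4.9460 E

Final: 4.9460 Erlangs


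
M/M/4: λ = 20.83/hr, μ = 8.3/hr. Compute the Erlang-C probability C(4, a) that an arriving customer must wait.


a = λ/μ = 2.5096; ρ = a/4 = 0.6274
P₀ = 0.072837 (from M/M/c formula)
C(c,a) = [a^c/(c!(1−ρ))]·P₀ = [39.66840/(24·0.3726)]·0.072837
= 4.43611·0.072837 = 0.323113

Final: 0.323113


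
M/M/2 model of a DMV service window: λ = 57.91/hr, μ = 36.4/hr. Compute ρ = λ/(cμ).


ρ = λ/(cμ) = 57.91/(2·36.4) = 57.91/72.80 = 0.7955

Final: 0.7955


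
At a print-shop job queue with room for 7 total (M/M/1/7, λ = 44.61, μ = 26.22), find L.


ρ = 44.61/26.22 = 1.7014
L = ρ[1 − (K+1)ρ^K + Kρ^(K+1)] / [(1−ρ)(1−ρ^(K+1))]
Numerator: 1.7014·(1 − 8·41.266416 + 7·70.209566) = 276.193463
Denominator: (-0.7014)·(-69.209566) = 48.541721
L = 276.193463/48.541721 = 5.6898

Final: 5.6898


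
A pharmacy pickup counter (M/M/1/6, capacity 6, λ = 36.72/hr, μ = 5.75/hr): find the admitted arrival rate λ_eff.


ρ = 6.3861; P_K = (1−ρ)ρ^6/(1−ρ^7) = 0.843412
λ_eff = λ(1 − P_K) = 36.72·(1 − 0.843412) = 36.72·0.156588 = 5.7499 /hr

Final: 5.7499 /hr


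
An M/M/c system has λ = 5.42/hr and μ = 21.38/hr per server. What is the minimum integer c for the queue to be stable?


Stability requires cμ > λ ⇔ c > λ/μ.
λ/μ = 5.42/21.38 = 0.2535
Minimum integer c = ⌊0.2535⌋ + 1 = 1
Check: 1·21.38 = 21.38 > 5.42, while 0·21.38 = 0.00 ≤ 5.42

Final: 1 servers


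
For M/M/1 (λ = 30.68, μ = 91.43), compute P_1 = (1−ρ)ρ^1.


ρ = 30.68/91.43 = 0.3356
P_n = (1−ρ)·ρ^n = (1 − 0.3356)·0.3356^1 = 0.6644·0.335557 = 0.222959

Final: 0.222959


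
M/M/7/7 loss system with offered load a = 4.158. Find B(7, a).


B(c,a) = (a^c/c!) / Σ_{k=0}^{c} a^k/k!
a^7/7! = 4.263447
Σ terms (k=0..7): 1.00000 + 4.15800 + 8.64448 + 11.98125 + 12.45451 + 10.35717 + 7.17752 + 4.26345 = 60.036384
B = 4.263447/60.036384 = 0.071014

Final: 0.071014


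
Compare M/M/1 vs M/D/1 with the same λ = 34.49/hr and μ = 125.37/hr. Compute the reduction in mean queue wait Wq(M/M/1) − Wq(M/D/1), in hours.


ρ = 34.49/125.37 = 0.2751
Wq(M/M/1) = ρ/(μ−λ) = 0.2751/90.88 = 0.003027 hr
Wq(M/D/1) = ρ/(2(μ−λ)) = 0.001514 hr
Savings = 0.003027 − 0.001514 = 0.001514 hr

Final: 0.001514 hr


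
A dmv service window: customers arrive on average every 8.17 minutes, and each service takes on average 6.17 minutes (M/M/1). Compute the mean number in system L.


λ = 60/8.17 = 7.3439 /hr
μ = 60/6.17 = 9.7245 /hr
ρ = λ/μ = 7.3439/9.7245 = 0.7552
L = ρ/(1−ρ) = 0.7552/0.2448 = 3.0850

Final: 3.0850


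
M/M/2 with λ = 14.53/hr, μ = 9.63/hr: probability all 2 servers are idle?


a = λ/μ = 14.53/9.63 = 1.5088; ρ = a/c = 0.7544
Σ_{k=0}^{1} a^k/k! (terms k=0..1) = 1.00000 + 1.50883 = 2.50883
Tail: a^2/(2!(1−ρ)) = 2.27656/(2·0.2456) = 4.63494
P₀ = 1/(2.50883 + 4.63494) = 1/7.14376 = 0.139982

Final: 0.139982


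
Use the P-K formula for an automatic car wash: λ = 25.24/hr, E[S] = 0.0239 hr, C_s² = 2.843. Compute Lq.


ρ = λ·E[S] = 25.24·0.0239 = 0.6032
Lq = ρ²(1+C_s²)/(2(1−ρ)) = 0.3639·(1+2.843)/(2·0.3968)
= 0.3639·3.8430/0.7935 = 1.76231

Final: 1.76231


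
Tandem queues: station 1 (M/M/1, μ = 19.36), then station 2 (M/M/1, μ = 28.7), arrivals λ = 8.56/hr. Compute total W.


Each node sees arrival rate λ = 8.56/hr (tandem ⇒ throughput preserved).
W₁ = 1/(μ₁−λ) = 1/(19.36−8.56) = 0.09259 hr
W₂ = 1/(μ₂−λ) = 1/(28.7−8.56) = 0.04965 hr
W_total = W₁ + W₂ = 0.09259 + 0.04965 = 0.14225 hr

Final: 0.14225 hr


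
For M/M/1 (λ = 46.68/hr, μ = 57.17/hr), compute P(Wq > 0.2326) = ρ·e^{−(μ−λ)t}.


ρ = 46.68/57.17 = 0.8165
P(Wq > t) = ρ·e^{−(μ−λ)t} = 0.8165·e^{−2.4400}
= 0.8165·0.087163 = 0.071170

Final: 0.071170


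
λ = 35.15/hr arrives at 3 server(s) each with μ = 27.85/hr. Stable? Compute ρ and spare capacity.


Total capacity cμ = 3·27.85 = 83.55/hr
ρ = λ/(cμ) = 35.15/83.55 = 0.4207
Stable ⇔ ρ < 1: YES
Spare capacity = cμ − λ = 83.55 − 35.15 = 48.40/hr

Final: ρ = 0.4207; stable; margin = 48.40/hr


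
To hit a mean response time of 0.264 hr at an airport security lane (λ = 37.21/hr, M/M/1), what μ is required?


W = 1/(μ−λ) ⇒ μ − λ = 1/W = 1/0.264 = 3.7879
μ = λ + 1/W = 37.21 + 3.7879 = 40.9979 per hr

Final: 40.9979 /hr


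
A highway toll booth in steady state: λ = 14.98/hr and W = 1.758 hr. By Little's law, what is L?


L = λW = 14.98·1.758 = 26.3348

Final: 26.3348


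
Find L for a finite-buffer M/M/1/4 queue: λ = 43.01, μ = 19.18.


ρ = 43.01/19.18 = 2.2424
L = ρ[1 − (K+1)ρ^K + Kρ^(K+1)] / [(1−ρ)(1−ρ^(K+1))]
Numerator: 2.2424·(1 − 5·25.286188 + 4·56.702760) = 227.338798
Denominator: (-1.2424)·(-55.702760) = 69.207339
L = 227.338798/69.207339 = 3.2849

Final: 3.2849


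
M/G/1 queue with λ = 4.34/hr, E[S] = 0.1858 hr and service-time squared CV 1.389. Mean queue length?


ρ = λ·E[S] = 4.34·0.1858 = 0.8064
Lq = ρ²(1+C_s²)/(2(1−ρ)) = 0.6502·(1+1.389)/(2·0.1936)
= 0.6502·2.3890/0.3873 = 4.01133

Final: 4.01133


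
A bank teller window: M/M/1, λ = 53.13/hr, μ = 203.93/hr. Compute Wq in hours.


ρ = 53.13/203.93 = 0.2605
Wq = ρ/(μ−λ) = 0.2605/(203.93 − 53.13) = 0.2605/150.80 = 0.001728 hr

Final: 0.001728 hr


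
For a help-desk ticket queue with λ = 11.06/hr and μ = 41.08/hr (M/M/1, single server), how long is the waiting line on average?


ρ = 11.06/41.08 = 0.2692
Lq = ρ²/(1−ρ) = 0.07249/0.7308 = 0.09919

Final: 0.09919


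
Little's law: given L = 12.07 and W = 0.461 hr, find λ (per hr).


λ = L/W = 12.07/0.461 = 26.1822 /hr

Final: 26.1822 /hr


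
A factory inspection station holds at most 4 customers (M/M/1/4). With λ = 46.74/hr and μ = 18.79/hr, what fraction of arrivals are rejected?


ρ = λ/μ = 46.74/18.79 = 2.4875
P_K = (1−ρ)ρ^K/(1−ρ^(K+1)) = (-1.4875·38.286680)/(1 − 95.237863)
= -56.951182/-94.237863 = 0.604334

Final: 0.604334
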